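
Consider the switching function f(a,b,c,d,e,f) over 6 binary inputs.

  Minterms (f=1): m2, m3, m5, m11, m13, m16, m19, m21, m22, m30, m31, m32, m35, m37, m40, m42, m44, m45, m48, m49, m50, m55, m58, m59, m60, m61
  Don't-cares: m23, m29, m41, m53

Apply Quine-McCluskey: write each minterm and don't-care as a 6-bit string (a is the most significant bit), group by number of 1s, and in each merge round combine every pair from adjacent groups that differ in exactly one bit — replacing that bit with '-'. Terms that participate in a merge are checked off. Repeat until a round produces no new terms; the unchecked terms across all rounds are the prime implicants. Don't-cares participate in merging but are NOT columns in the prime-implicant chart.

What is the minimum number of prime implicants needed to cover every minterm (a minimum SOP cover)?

14

Round 0: 000010✓ 000011✓ 000101✓ 001011✓ 001101✓ 010000✓ 010011✓ 010101✓ 010110✓ 010111✓ 011101✓ 011110✓ 011111✓ 100000✓ 100011✓ 100101✓ 101000✓ 101001✓ 101010✓ 101100✓ 101101✓ 110000✓ 110001✓ 110010✓ 110101✓ 110111✓ 111010✓ 111011✓ 111100✓ 111101✓
Round 1: -00011 -00101✓ -01101✓ -10000 -10101✓ -10111✓ -11101✓ 0-0011 0-0101✓ 0-1101✓ 00-011 00-101✓ 00001- 01-101✓ 01-110✓ 01-111✓ 010-11 0101-1✓ 01011-✓ 0111-1✓ 01111-✓ 1-0000 1-0101✓ 1-1010 1-1100✓ 1-1101✓ 10-000 10-101✓ 101-00✓ 101-01✓ 1010-0 10100-✓ 10110-✓ 11-010 11-101✓ 110-01 1100-0 11000- 1101-1✓ 11101- 11110-✓
Round 2: --0101✓ --1101✓ -0-101✓ -1-101✓ -101-1 0--101✓ 01-1-1 01-11- 1--101✓ 1-110- 101-0-
Round 3: ---101
PIs = {---101, -00011, -10000, -101-1, 0-0011, 00-011, 00001-, 01-1-1, 01-11-, 010-11, 1-0000, 1-1010, 1-110-, 10-000, 101-0-, 1010-0, 11-010, 110-01, 1100-0, 11000-, 11101-}
Coverage chart:
  m2: 00001- ←essential
  m3: -00011,0-0011,00-011,00001-
  m5: ---101 ←essential
  m11: 00-011 ←essential
  m13: ---101 ←essential
  m16: -10000 ←essential
  m19: 0-0011,010-11
  m21: ---101,-101-1,01-1-1
  m22: 01-11- ←essential
  m30: 01-11- ←essential
  m31: 01-1-1,01-11-
  m32: 1-0000,10-000
  m35: -00011 ←essential
  m37: ---101 ←essential
  m40: 10-000,101-0-,1010-0
  m42: 1-1010,1010-0
  m44: 1-110-,101-0-
  m45: ---101,1-110-,101-0-
  m48: -10000,1-0000,1100-0,11000-
  m49: 110-01,11000-
  m50: 11-010,1100-0
  m55: -101-1 ←essential
  m58: 1-1010,11-010,11101-
  m59: 11101- ←essential
  m60: 1-110- ←essential
  m61: ---101,1-110-
Essential: ---101, -00011, -10000, -101-1, 00-011, 00001-, 01-11-, 1-110-, 11101-
Petrick residual → 0-0011, 1-0000, 1010-0, 11-010, 110-01
Min cover (14 terms): de'f + b'c'd'ef + bc'd'e'f' + bc'df + a'c'd'ef + a'b'd'ef + a'b'c'd'e + a'bde + ac'd'e'f' + acde' + ab'cd'f' + abd'ef' + abc'e'f + abcd'e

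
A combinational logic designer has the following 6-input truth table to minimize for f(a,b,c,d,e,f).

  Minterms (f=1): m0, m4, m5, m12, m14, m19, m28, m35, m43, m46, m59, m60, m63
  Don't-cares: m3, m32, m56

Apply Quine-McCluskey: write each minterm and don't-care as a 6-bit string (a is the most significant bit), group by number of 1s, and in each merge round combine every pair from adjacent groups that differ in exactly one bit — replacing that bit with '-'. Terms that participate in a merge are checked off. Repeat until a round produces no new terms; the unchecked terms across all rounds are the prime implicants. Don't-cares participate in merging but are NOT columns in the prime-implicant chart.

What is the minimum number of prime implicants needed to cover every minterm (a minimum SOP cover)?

8

Round 0: 000000✓ 000011✓ 000100✓ 000101✓ 001100✓ 001110✓ 010011✓ 011100✓ 100000✓ 100011✓ 101011✓ 101110✓ 111000✓ 111011✓ 111100✓ 111111✓
Round 1: -00000 -00011 -01110 -11100 0-0011 0-1100 00-100 000-00 00010- 0011-0 1-1011 10-011 111-00 111-11
PIs = {-00000, -00011, -01110, -11100, 0-0011, 0-1100, 00-100, 000-00, 00010-, 0011-0, 1-1011, 10-011, 111-00, 111-11}
Coverage chart:
  m0: -00000,000-00
  m4: 00-100,000-00,00010-
  m5: 00010- ←essential
  m12: 0-1100,00-100,0011-0
  m14: -01110,0011-0
  m19: 0-0011 ←essential
  m28: -11100,0-1100
  m35: -00011,10-011
  m43: 1-1011,10-011
  m46: -01110 ←essential
  m59: 1-1011,111-11
  m60: -11100,111-00
  m63: 111-11 ←essential
Essential: -01110, 0-0011, 00010-, 111-11
Petrick residual → -00000, -11100, 0-1100, 10-011
Min cover (8 terms): b'c'd'e'f' + b'cdef' + bcde'f' + a'c'd'ef + a'cde'f' + a'b'c'de' + ab'd'ef + abcef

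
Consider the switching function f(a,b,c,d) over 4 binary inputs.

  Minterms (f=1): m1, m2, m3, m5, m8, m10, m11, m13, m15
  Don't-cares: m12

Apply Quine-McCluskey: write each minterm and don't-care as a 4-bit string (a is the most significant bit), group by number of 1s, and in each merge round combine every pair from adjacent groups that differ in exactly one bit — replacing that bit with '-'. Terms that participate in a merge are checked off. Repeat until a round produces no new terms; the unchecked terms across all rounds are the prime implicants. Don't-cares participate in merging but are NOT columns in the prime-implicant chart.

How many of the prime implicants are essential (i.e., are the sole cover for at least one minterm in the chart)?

1

size-2^0 implicants → 0001(✓)  0010(✓)  0011(✓)  0101(✓)  1000(✓)  1010(✓)  1011(✓)  1100(✓)  1101(✓)  1111(✓)
size-2^1 implicants → -010(✓)  -011(✓)  -101  0-01  00-1  001-(✓)  1-00  1-11  10-0  101-(✓)  11-1  110-
size-2^2 implicants → -01-
Unchecked terms (primes): -01-, -101, 0-01, 00-1, 1-00, 1-11, 10-0, 11-1, 110-
Minterm coverage:
  m1 ⊆ 0-01,00-1
  m2 ⊆ -01- [E]
  m3 ⊆ -01-,00-1
  m5 ⊆ -101,0-01
  m8 ⊆ 1-00,10-0
  m10 ⊆ -01-,10-0
  m11 ⊆ -01-,1-11
  m13 ⊆ -101,11-1,110-
  m15 ⊆ 1-11,11-1
E = {-01-}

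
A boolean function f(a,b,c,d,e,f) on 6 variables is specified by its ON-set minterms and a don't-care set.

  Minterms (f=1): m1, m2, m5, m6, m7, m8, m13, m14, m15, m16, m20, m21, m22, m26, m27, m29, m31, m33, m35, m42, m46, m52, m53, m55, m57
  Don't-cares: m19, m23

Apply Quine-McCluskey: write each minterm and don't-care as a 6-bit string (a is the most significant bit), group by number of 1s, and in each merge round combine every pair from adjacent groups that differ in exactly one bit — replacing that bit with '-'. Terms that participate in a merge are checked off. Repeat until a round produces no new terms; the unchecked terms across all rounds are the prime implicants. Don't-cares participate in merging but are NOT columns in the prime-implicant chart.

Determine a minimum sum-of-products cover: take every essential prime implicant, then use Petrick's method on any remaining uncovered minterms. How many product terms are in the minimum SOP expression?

13

[col 0] 000001*, 000010*, 000101*, 000110*, 000111*, 001000, 001101*, 001110*, 001111*, 010000*, 010011*, 010100*, 010101*, 010110*, 010111*, 011010*, 011011*, 011101*, 011111*, 100001*, 100011*, 101010*, 101110*, 110100*, 110101*, 110111*, 111001
[col 1] -00001, -01110, -10100*, -10101*, -10111*, 0-0101*, 0-0110*, 0-0111*, 0-1101*, 0-1111*, 00-101*, 00-110*, 00-111*, 000-01, 000-10, 0001-1*, 00011-*, 0011-1*, 00111-*, 01-011*, 01-101*, 01-111*, 010-00, 010-11*, 0101-0*, 0101-1*, 01010-*, 01011-*, 011-11*, 01101-, 0111-1*, 1000-1, 101-10, 1101-1*, 11010-*
[col 2] -101-1, -1010-, 0--101*, 0--111*, 0-01-1*, 0-011-, 0-11-1*, 00-1-1*, 00-11-, 01--11, 01-1-1*, 0101--
[col 3] 0--1-1
Prime implicants: -00001, -01110, -101-1, -1010-, 0--1-1, 0-011-, 00-11-, 000-01, 000-10, 001000, 01--11, 010-00, 0101--, 01101-, 1000-1, 101-10, 111001
PI chart (minterm → PIs covering it):
  1 | -00001,000-01
  2 | 000-10  (sole → essential)
  5 | 0--1-1,000-01
  6 | 0-011-,00-11-,000-10
  7 | 0--1-1,0-011-,00-11-
  8 | 001000  (sole → essential)
  13 | 0--1-1  (sole → essential)
  14 | -01110,00-11-
  15 | 0--1-1,00-11-
  16 | 010-00  (sole → essential)
  20 | -1010-,010-00,0101--
  21 | -101-1,-1010-,0--1-1,0101--
  22 | 0-011-,0101--
  26 | 01101-  (sole → essential)
  27 | 01--11,01101-
  29 | 0--1-1  (sole → essential)
  31 | 0--1-1,01--11
  33 | -00001,1000-1
  35 | 1000-1  (sole → essential)
  42 | 101-10  (sole → essential)
  46 | -01110,101-10
  52 | -1010-  (sole → essential)
  53 | -101-1,-1010-
  55 | -101-1  (sole → essential)
  57 | 111001  (sole → essential)
Essential prime implicants: -101-1, -1010-, 0--1-1, 000-10, 001000, 010-00, 01101-, 1000-1, 101-10, 111001
Petrick residual → -00001, -01110, 0-011-
Minimum SOP uses 13 PIs: b'c'd'e'f + b'cdef' + bc'df + bc'de' + a'df + a'c'de + a'b'c'ef' + a'b'cd'e'f' + a'bc'e'f' + a'bcd'e + ab'c'd'f + ab'cef' + abcd'e'f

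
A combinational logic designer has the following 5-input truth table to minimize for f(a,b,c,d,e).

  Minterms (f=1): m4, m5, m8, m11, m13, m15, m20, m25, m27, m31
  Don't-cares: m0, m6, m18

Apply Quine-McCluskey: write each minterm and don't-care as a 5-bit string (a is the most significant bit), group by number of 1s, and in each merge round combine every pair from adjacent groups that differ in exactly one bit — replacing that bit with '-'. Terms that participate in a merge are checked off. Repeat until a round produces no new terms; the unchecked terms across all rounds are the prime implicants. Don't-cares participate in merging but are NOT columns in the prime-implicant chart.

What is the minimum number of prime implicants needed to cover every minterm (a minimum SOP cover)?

5

[col 0] 00000*, 00100*, 00101*, 00110*, 01000*, 01011*, 01101*, 01111*, 10010, 10100*, 11001*, 11011*, 11111*
[col 1] -0100, -1011*, -1111*, 0-000, 0-101, 00-00, 001-0, 0010-, 01-11*, 011-1, 11-11*, 110-1
[col 2] -1-11
Prime implicants: -0100, -1-11, 0-000, 0-101, 00-00, 001-0, 0010-, 011-1, 10010, 110-1
PI chart (minterm → PIs covering it):
  4 | -0100,00-00,001-0,0010-
  5 | 0-101,0010-
  8 | 0-000  (sole → essential)
  11 | -1-11  (sole → essential)
  13 | 0-101,011-1
  15 | -1-11,011-1
  20 | -0100  (sole → essential)
  25 | 110-1  (sole → essential)
  27 | -1-11,110-1
  31 | -1-11  (sole → essential)
Essential prime implicants: -0100, -1-11, 0-000, 110-1
Petrick residual → 0-101
Minimum SOP uses 5 PIs: b'cd'e' + bde + a'c'd'e' + a'cd'e + abc'e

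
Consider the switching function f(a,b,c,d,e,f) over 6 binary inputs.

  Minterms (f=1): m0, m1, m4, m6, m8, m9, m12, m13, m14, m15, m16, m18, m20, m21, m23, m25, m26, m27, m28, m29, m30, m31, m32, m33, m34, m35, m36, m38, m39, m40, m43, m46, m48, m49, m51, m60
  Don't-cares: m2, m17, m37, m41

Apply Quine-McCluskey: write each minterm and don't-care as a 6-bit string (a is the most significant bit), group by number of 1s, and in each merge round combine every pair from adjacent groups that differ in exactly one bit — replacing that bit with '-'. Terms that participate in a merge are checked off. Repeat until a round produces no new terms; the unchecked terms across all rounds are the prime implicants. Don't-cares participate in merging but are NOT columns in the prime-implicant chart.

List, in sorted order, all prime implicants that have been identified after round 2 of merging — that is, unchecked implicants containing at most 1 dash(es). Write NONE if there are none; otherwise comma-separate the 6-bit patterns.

size-2^0 implicants → 000000(✓)  000001(✓)  000010(✓)  000100(✓)  000110(✓)  001000(✓)  001001(✓)  001100(✓)  001101(✓)  001110(✓)  001111(✓)  010000(✓)  010001(✓)  010010(✓)  010100(✓)  010101(✓)  010111(✓)  011001(✓)  011010(✓)  011011(✓)  011100(✓)  011101(✓)  011110(✓)  011111(✓)  100000(✓)  100001(✓)  100010(✓)  100011(✓)  100100(✓)  100101(✓)  100110(✓)  100111(✓)  101000(✓)  101001(✓)  101011(✓)  101110(✓)  110000(✓)  110001(✓)  110011(✓)  111100(✓)
size-2^1 implicants → -00000(✓)  -00001(✓)  -00010(✓)  -00100(✓)  -00110(✓)  -01000(✓)  -01001(✓)  -01110(✓)  -10000(✓)  -10001(✓)  -11100  0-0000(✓)  0-0001(✓)  0-0010(✓)  0-0100(✓)  0-1001(✓)  0-1100(✓)  0-1101(✓)  0-1110(✓)  0-1111(✓)  00-000(✓)  00-001(✓)  00-100(✓)  00-110(✓)  000-00(✓)  000-10(✓)  0000-0(✓)  00000-(✓)  0001-0(✓)  001-00(✓)  001-01(✓)  00100-(✓)  0011-0(✓)  0011-1(✓)  00110-(✓)  00111-(✓)  01-001(✓)  01-010  01-100(✓)  01-101(✓)  01-111(✓)  010-00(✓)  010-01(✓)  0100-0(✓)  01000-(✓)  0101-1(✓)  01010-(✓)  011-01(✓)  011-10(✓)  011-11(✓)  0110-1(✓)  01101-(✓)  0111-0(✓)  0111-1(✓)  01110-(✓)  01111-(✓)  1-0000(✓)  1-0001(✓)  1-0011(✓)  10-000(✓)  10-001(✓)  10-011(✓)  10-110(✓)  100-00(✓)  100-01(✓)  100-10(✓)  100-11(✓)  1000-0(✓)  1000-1(✓)  10000-(✓)  10001-(✓)  1001-0(✓)  1001-1(✓)  10010-(✓)  10011-(✓)  1010-1(✓)  10100-(✓)  1100-1(✓)  11000-(✓)
size-2^2 implicants → --0000(✓)  --0001(✓)  -0-000(✓)  -0-001(✓)  -0-110  -00-00(✓)  -00-10(✓)  -000-0(✓)  -0000-(✓)  -001-0(✓)  -0100-(✓)  -1000-(✓)  0--001  0--100  0-0-00  0-00-0  0-000-(✓)  0-1-01  0-11-0(✓)  0-11-1(✓)  0-110-(✓)  0-111-(✓)  00--00  00-00-(✓)  00-1-0  000--0(✓)  001-0-  0011--(✓)  01--01  01-1-1  01-10-  010-0-  011--1  011-1-  0111--(✓)  1-00-1  1-000-(✓)  10-0-1  10-00-(✓)  100--0(✓)  100--1(✓)  100-0-(✓)  100-1-(✓)  1000--(✓)  1001--(✓)
size-2^3 implicants → --000-  -0-00-  -00--0  0-11--  100---
Unchecked terms (primes): --000-, -0-00-, -0-110, -00--0, -11100, 0--001, 0--100, 0-0-00, 0-00-0, 0-1-01, 0-11--, 00--00, 00-1-0, 001-0-, 01--01, 01-010, 01-1-1, 01-10-, 010-0-, 011--1, 011-1-, 1-00-1, 10-0-1, 100---

-11100, 01-010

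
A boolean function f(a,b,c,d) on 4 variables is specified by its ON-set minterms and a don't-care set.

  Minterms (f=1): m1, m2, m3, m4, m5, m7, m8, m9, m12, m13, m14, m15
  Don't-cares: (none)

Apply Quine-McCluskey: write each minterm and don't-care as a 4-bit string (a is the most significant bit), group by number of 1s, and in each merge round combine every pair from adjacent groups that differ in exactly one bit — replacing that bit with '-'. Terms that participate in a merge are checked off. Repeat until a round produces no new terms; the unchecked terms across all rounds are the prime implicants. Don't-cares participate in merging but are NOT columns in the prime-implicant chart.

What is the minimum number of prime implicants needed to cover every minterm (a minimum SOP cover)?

5

[col 0] 0001*, 0010*, 0011*, 0100*, 0101*, 0111*, 1000*, 1001*, 1100*, 1101*, 1110*, 1111*
[col 1] -001*, -100*, -101*, -111*, 0-01*, 0-11*, 00-1*, 001-, 01-1*, 010-*, 1-00*, 1-01*, 100-*, 11-0*, 11-1*, 110-*, 111-*
[col 2] --01, -1-1, -10-, 0--1, 1-0-, 11--
Prime implicants: --01, -1-1, -10-, 0--1, 001-, 1-0-, 11--
PI chart (minterm → PIs covering it):
  1 | --01,0--1
  2 | 001-  (sole → essential)
  3 | 0--1,001-
  4 | -10-  (sole → essential)
  5 | --01,-1-1,-10-,0--1
  7 | -1-1,0--1
  8 | 1-0-  (sole → essential)
  9 | --01,1-0-
  12 | -10-,1-0-,11--
  13 | --01,-1-1,-10-,1-0-,11--
  14 | 11--  (sole → essential)
  15 | -1-1,11--
Essential prime implicants: -10-, 001-, 1-0-, 11--
Petrick residual → 0--1
Minimum SOP uses 5 PIs: bc' + a'd + a'b'c + ac' + ab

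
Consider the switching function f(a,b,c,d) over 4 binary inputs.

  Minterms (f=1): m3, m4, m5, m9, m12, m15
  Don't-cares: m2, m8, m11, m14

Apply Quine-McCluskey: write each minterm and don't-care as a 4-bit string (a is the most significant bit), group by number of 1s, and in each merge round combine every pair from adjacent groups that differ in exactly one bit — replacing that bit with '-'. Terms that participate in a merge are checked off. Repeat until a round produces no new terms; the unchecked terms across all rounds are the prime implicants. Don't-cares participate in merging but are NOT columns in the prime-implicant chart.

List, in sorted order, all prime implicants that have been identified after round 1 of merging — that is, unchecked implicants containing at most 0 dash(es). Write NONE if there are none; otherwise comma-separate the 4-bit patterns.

Round 0: 0010✓ 0011✓ 0100✓ 0101✓ 1000✓ 1001✓ 1011✓ 1100✓ 1110✓ 1111✓
Round 1: -011 -100 001- 010- 1-00 1-11 10-1 100- 11-0 111-
PIs = {-011, -100, 001-, 010-, 1-00, 1-11, 10-1, 100-, 11-0, 111-}

NONE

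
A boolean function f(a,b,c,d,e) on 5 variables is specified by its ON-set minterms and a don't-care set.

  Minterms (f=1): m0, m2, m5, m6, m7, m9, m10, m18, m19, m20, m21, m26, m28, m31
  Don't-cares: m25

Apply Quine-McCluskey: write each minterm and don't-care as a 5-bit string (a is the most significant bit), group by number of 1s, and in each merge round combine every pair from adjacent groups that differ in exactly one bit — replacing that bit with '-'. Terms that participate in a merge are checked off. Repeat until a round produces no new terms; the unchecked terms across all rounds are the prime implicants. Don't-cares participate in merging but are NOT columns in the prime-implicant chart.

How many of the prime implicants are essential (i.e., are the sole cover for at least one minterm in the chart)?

[col 0] 00000*, 00010*, 00101*, 00110*, 00111*, 01001*, 01010*, 10010*, 10011*, 10100*, 10101*, 11001*, 11010*, 11100*, 11111
[col 1] -0010*, -0101, -1001, -1010*, 0-010*, 00-10, 000-0, 001-1, 0011-, 1-010*, 1-100, 1001-, 1010-
[col 2] --010
Prime implicants: --010, -0101, -1001, 00-10, 000-0, 001-1, 0011-, 1-100, 1001-, 1010-, 11111
PI chart (minterm → PIs covering it):
  0 | 000-0  (sole → essential)
  2 | --010,00-10,000-0
  5 | -0101,001-1
  6 | 00-10,0011-
  7 | 001-1,0011-
  9 | -1001  (sole → essential)
  10 | --010  (sole → essential)
  18 | --010,1001-
  19 | 1001-  (sole → essential)
  20 | 1-100,1010-
  21 | -0101,1010-
  26 | --010  (sole → essential)
  28 | 1-100  (sole → essential)
  31 | 11111  (sole → essential)
Essential prime implicants: --010, -1001, 000-0, 1-100, 1001-, 11111

6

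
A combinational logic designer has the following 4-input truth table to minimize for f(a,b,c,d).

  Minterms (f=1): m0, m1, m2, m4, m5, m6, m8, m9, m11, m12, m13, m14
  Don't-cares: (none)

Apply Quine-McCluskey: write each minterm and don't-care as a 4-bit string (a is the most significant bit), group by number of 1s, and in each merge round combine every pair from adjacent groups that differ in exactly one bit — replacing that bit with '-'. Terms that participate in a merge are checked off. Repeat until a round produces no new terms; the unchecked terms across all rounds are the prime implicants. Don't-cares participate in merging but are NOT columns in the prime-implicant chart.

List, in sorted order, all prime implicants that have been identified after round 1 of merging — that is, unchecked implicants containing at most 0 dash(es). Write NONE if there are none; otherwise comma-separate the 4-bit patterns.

[col 0] 0000*, 0001*, 0010*, 0100*, 0101*, 0110*, 1000*, 1001*, 1011*, 1100*, 1101*, 1110*
[col 1] -000*, -001*, -100*, -101*, -110*, 0-00*, 0-01*, 0-10*, 00-0*, 000-*, 01-0*, 010-*, 1-00*, 1-01*, 10-1, 100-*, 11-0*, 110-*
[col 2] --00*, --01*, -00-*, -1-0, -10-*, 0--0, 0-0-*, 1-0-*
[col 3] --0-
Prime implicants: --0-, -1-0, 0--0, 10-1

NONE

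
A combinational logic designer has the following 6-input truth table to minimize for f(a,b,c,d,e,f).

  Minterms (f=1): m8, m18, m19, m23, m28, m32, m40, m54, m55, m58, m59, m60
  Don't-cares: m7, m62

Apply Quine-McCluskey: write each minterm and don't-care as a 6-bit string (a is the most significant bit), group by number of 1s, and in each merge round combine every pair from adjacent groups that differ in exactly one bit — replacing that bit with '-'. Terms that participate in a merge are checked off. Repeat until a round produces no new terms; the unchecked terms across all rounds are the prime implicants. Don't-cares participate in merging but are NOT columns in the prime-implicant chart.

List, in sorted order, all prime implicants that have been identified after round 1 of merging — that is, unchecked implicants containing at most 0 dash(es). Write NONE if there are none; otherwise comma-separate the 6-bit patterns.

NONE

Round 0: 000111✓ 001000✓ 010010✓ 010011✓ 010111✓ 011100✓ 100000✓ 101000✓ 110110✓ 110111✓ 111010✓ 111011✓ 111100✓ 111110✓
Round 1: -01000 -10111 -11100 0-0111 010-11 01001- 10-000 11-110 11011- 111-10 11101- 1111-0
PIs = {-01000, -10111, -11100, 0-0111, 010-11, 01001-, 10-000, 11-110, 11011-, 111-10, 11101-, 1111-0}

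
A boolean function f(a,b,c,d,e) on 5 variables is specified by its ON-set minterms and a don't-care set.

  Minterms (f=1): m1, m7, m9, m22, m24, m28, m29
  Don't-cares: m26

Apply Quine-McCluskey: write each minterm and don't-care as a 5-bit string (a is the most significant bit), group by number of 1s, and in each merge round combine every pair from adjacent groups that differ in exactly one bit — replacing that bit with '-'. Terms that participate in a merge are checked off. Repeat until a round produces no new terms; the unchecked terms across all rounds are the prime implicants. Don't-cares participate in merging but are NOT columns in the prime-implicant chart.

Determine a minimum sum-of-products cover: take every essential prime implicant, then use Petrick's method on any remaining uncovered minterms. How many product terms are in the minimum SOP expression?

5

Round 0: 00001✓ 00111 01001✓ 10110 11000✓ 11010✓ 11100✓ 11101✓
Round 1: 0-001 11-00 110-0 1110-
PIs = {0-001, 00111, 10110, 11-00, 110-0, 1110-}
Coverage chart:
  m1: 0-001 ←essential
  m7: 00111 ←essential
  m9: 0-001 ←essential
  m22: 10110 ←essential
  m24: 11-00,110-0
  m28: 11-00,1110-
  m29: 1110- ←essential
Essential: 0-001, 00111, 10110, 1110-
Petrick residual → 11-00
Min cover (5 terms): a'c'd'e + a'b'cde + ab'cde' + abd'e' + abcd'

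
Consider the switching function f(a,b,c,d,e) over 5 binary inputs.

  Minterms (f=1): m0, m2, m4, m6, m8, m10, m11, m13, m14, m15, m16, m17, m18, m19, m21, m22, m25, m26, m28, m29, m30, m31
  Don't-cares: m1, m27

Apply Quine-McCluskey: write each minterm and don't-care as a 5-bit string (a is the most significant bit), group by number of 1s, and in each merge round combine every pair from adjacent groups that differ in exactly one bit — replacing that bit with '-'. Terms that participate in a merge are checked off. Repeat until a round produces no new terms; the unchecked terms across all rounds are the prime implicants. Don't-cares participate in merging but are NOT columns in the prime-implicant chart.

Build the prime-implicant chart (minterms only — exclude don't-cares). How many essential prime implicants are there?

7

size-2^0 implicants → 00000(✓)  00001(✓)  00010(✓)  00100(✓)  00110(✓)  01000(✓)  01010(✓)  01011(✓)  01101(✓)  01110(✓)  01111(✓)  10000(✓)  10001(✓)  10010(✓)  10011(✓)  10101(✓)  10110(✓)  11001(✓)  11010(✓)  11011(✓)  11100(✓)  11101(✓)  11110(✓)  11111(✓)
size-2^1 implicants → -0000(✓)  -0001(✓)  -0010(✓)  -0110(✓)  -1010(✓)  -1011(✓)  -1101(✓)  -1110(✓)  -1111(✓)  0-000(✓)  0-010(✓)  0-110(✓)  00-00(✓)  00-10(✓)  000-0(✓)  0000-(✓)  001-0(✓)  01-10(✓)  01-11(✓)  010-0(✓)  0101-(✓)  011-1(✓)  0111-(✓)  1-001(✓)  1-010(✓)  1-011(✓)  1-101(✓)  1-110(✓)  10-01(✓)  10-10(✓)  100-0(✓)  100-1(✓)  1000-(✓)  1001-(✓)  11-01(✓)  11-10(✓)  11-11(✓)  110-1(✓)  1101-(✓)  111-0(✓)  111-1(✓)  1110-(✓)  1111-(✓)
size-2^2 implicants → --010(✓)  --110(✓)  -0-10(✓)  -00-0  -000-  -1-10(✓)  -1-11(✓)  -101-(✓)  -11-1  -111-(✓)  0--10(✓)  0-0-0  00--0  01-1-(✓)  1--01  1--10(✓)  1-0-1  1-01-  100--  11--1  11-1-(✓)  111--
size-2^3 implicants → ---10  -1-1-
Unchecked terms (primes): ---10, -00-0, -000-, -1-1-, -11-1, 0-0-0, 00--0, 1--01, 1-0-1, 1-01-, 100--, 11--1, 111--
Minterm coverage:
  m0 ⊆ -00-0,-000-,0-0-0,00--0
  m2 ⊆ ---10,-00-0,0-0-0,00--0
  m4 ⊆ 00--0 [E]
  m6 ⊆ ---10,00--0
  m8 ⊆ 0-0-0 [E]
  m10 ⊆ ---10,-1-1-,0-0-0
  m11 ⊆ -1-1- [E]
  m13 ⊆ -11-1 [E]
  m14 ⊆ ---10,-1-1-
  m15 ⊆ -1-1-,-11-1
  m16 ⊆ -00-0,-000-,100--
  m17 ⊆ -000-,1--01,1-0-1,100--
  m18 ⊆ ---10,-00-0,1-01-,100--
  m19 ⊆ 1-0-1,1-01-,100--
  m21 ⊆ 1--01 [E]
  m22 ⊆ ---10 [E]
  m25 ⊆ 1--01,1-0-1,11--1
  m26 ⊆ ---10,-1-1-,1-01-
  m28 ⊆ 111-- [E]
  m29 ⊆ -11-1,1--01,11--1,111--
  m30 ⊆ ---10,-1-1-,111--
  m31 ⊆ -1-1-,-11-1,11--1,111--
E = {---10, -1-1-, -11-1, 0-0-0, 00--0, 1--01, 111--}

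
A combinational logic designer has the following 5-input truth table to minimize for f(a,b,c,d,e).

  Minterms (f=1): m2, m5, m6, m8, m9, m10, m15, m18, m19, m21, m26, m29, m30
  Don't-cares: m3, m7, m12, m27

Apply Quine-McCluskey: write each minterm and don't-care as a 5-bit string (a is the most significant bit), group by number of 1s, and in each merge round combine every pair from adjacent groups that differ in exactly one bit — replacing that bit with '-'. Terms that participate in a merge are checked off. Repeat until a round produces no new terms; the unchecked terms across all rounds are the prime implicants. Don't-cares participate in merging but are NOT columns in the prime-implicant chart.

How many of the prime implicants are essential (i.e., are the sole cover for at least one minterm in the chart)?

[col 0] 00010*, 00011*, 00101*, 00110*, 00111*, 01000*, 01001*, 01010*, 01100*, 01111*, 10010*, 10011*, 10101*, 11010*, 11011*, 11101*, 11110*
[col 1] -0010*, -0011*, -0101, -1010*, 0-010*, 0-111, 00-10*, 00-11*, 0001-*, 001-1, 0011-*, 01-00, 010-0, 0100-, 1-010*, 1-011*, 1-101, 1001-*, 11-10, 1101-*
[col 2] --010, -001-, 00-1-, 1-01-
Prime implicants: --010, -001-, -0101, 0-111, 00-1-, 001-1, 01-00, 010-0, 0100-, 1-01-, 1-101, 11-10
PI chart (minterm → PIs covering it):
  2 | --010,-001-,00-1-
  5 | -0101,001-1
  6 | 00-1-  (sole → essential)
  8 | 01-00,010-0,0100-
  9 | 0100-  (sole → essential)
  10 | --010,010-0
  15 | 0-111  (sole → essential)
  18 | --010,-001-,1-01-
  19 | -001-,1-01-
  21 | -0101,1-101
  26 | --010,1-01-,11-10
  29 | 1-101  (sole → essential)
  30 | 11-10  (sole → essential)
Essential prime implicants: 0-111, 00-1-, 0100-, 1-101, 11-10

5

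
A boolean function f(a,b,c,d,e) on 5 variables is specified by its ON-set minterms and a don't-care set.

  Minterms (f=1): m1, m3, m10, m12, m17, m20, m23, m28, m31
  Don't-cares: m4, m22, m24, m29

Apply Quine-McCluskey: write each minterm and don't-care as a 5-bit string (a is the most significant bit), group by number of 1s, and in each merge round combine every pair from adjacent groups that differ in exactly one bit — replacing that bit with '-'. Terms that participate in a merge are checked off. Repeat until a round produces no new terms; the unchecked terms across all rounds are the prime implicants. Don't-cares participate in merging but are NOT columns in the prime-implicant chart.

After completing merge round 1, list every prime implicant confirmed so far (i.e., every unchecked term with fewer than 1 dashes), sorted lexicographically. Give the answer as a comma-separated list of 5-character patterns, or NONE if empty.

[col 0] 00001*, 00011*, 00100*, 01010, 01100*, 10001*, 10100*, 10110*, 10111*, 11000*, 11100*, 11101*, 11111*
[col 1] -0001, -0100*, -1100*, 0-100*, 000-1, 1-100*, 1-111, 101-0, 1011-, 11-00, 111-1, 1110-
[col 2] --100
Prime implicants: --100, -0001, 000-1, 01010, 1-111, 101-0, 1011-, 11-00, 111-1, 1110-

01010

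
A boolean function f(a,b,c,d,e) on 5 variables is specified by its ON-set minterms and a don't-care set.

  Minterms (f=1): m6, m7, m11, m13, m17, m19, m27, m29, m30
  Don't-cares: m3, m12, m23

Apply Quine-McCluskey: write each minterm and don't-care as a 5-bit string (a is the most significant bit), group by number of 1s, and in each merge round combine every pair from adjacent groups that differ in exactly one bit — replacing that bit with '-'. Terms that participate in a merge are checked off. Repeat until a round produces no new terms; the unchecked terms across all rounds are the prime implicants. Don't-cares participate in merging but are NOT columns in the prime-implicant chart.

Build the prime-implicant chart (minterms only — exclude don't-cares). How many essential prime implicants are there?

size-2^0 implicants → 00011(✓)  00110(✓)  00111(✓)  01011(✓)  01100(✓)  01101(✓)  10001(✓)  10011(✓)  10111(✓)  11011(✓)  11101(✓)  11110
size-2^1 implicants → -0011(✓)  -0111(✓)  -1011(✓)  -1101  0-011(✓)  00-11(✓)  0011-  0110-  1-011(✓)  10-11(✓)  100-1
size-2^2 implicants → --011  -0-11
Unchecked terms (primes): --011, -0-11, -1101, 0011-, 0110-, 100-1, 11110
Minterm coverage:
  m6 ⊆ 0011- [E]
  m7 ⊆ -0-11,0011-
  m11 ⊆ --011 [E]
  m13 ⊆ -1101,0110-
  m17 ⊆ 100-1 [E]
  m19 ⊆ --011,-0-11,100-1
  m27 ⊆ --011 [E]
  m29 ⊆ -1101 [E]
  m30 ⊆ 11110 [E]
E = {--011, -1101, 0011-, 100-1, 11110}

5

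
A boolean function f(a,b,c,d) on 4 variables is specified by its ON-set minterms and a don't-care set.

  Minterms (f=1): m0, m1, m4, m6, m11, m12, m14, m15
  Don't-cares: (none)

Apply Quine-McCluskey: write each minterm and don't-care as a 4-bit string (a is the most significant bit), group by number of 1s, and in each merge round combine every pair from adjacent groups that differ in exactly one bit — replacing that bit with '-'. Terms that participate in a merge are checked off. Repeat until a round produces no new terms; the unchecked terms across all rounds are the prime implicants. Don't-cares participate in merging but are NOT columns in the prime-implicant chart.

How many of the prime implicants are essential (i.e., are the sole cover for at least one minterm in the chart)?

3

[col 0] 0000*, 0001*, 0100*, 0110*, 1011*, 1100*, 1110*, 1111*
[col 1] -100*, -110*, 0-00, 000-, 01-0*, 1-11, 11-0*, 111-
[col 2] -1-0
Prime implicants: -1-0, 0-00, 000-, 1-11, 111-
PI chart (minterm → PIs covering it):
  0 | 0-00,000-
  1 | 000-  (sole → essential)
  4 | -1-0,0-00
  6 | -1-0  (sole → essential)
  11 | 1-11  (sole → essential)
  12 | -1-0  (sole → essential)
  14 | -1-0,111-
  15 | 1-11,111-
Essential prime implicants: -1-0, 000-, 1-11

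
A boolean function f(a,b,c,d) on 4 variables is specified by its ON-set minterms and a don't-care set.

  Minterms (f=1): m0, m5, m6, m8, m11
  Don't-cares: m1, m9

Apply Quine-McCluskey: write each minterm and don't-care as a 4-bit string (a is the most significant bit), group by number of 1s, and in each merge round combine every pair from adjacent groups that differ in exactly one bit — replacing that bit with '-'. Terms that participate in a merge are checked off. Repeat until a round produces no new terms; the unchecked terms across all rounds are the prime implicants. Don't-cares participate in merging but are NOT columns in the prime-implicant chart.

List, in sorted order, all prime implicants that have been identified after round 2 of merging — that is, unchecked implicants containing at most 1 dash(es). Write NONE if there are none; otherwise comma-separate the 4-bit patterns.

Round 0: 0000✓ 0001✓ 0101✓ 0110 1000✓ 1001✓ 1011✓
Round 1: -000✓ -001✓ 0-01 000-✓ 10-1 100-✓
Round 2: -00-
PIs = {-00-, 0-01, 0110, 10-1}

0-01, 0110, 10-1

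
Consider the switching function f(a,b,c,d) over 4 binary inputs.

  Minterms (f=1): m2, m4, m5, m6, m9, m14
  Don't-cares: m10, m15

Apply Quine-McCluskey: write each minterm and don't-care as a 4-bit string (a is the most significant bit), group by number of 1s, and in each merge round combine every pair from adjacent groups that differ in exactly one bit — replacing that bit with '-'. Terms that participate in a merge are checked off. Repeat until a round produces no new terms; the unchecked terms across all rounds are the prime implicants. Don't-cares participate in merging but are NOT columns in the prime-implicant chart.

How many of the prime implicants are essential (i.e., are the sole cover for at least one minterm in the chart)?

Round 0: 0010✓ 0100✓ 0101✓ 0110✓ 1001 1010✓ 1110✓ 1111✓
Round 1: -010✓ -110✓ 0-10✓ 01-0 010- 1-10✓ 111-
Round 2: --10
PIs = {--10, 01-0, 010-, 1001, 111-}
Coverage chart:
  m2: --10 ←essential
  m4: 01-0,010-
  m5: 010- ←essential
  m6: --10,01-0
  m9: 1001 ←essential
  m14: --10,111-
Essential: --10, 010-, 1001

3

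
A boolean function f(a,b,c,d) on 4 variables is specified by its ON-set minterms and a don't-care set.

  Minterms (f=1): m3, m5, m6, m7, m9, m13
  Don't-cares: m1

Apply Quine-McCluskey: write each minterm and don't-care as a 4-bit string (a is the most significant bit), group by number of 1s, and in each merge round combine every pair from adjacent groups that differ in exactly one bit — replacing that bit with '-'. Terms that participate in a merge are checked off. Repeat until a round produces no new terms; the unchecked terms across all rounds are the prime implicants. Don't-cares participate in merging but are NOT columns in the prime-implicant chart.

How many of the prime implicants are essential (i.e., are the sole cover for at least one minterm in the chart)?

3

size-2^0 implicants → 0001(✓)  0011(✓)  0101(✓)  0110(✓)  0111(✓)  1001(✓)  1101(✓)
size-2^1 implicants → -001(✓)  -101(✓)  0-01(✓)  0-11(✓)  00-1(✓)  01-1(✓)  011-  1-01(✓)
size-2^2 implicants → --01  0--1
Unchecked terms (primes): --01, 0--1, 011-
Minterm coverage:
  m3 ⊆ 0--1 [E]
  m5 ⊆ --01,0--1
  m6 ⊆ 011- [E]
  m7 ⊆ 0--1,011-
  m9 ⊆ --01 [E]
  m13 ⊆ --01 [E]
E = {--01, 0--1, 011-}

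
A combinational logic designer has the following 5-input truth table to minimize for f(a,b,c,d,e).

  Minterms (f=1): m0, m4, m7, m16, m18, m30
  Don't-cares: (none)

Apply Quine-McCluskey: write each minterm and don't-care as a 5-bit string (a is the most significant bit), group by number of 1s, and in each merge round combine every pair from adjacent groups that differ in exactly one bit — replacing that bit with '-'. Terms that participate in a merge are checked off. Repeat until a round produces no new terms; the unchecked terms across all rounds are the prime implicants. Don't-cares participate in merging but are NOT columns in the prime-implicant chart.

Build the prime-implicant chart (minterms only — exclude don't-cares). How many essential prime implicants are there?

Round 0: 00000✓ 00100✓ 00111 10000✓ 10010✓ 11110
Round 1: -0000 00-00 100-0
PIs = {-0000, 00-00, 00111, 100-0, 11110}
Coverage chart:
  m0: -0000,00-00
  m4: 00-00 ←essential
  m7: 00111 ←essential
  m16: -0000,100-0
  m18: 100-0 ←essential
  m30: 11110 ←essential
Essential: 00-00, 00111, 100-0, 11110

4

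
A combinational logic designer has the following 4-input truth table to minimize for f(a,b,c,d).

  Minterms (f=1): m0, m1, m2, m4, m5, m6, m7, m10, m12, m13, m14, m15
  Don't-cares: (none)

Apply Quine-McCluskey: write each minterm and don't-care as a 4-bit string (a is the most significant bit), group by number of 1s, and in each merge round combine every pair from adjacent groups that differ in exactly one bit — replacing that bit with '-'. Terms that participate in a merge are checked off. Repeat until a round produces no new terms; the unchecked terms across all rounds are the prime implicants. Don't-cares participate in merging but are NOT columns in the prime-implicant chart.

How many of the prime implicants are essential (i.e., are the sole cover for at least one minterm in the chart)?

[col 0] 0000*, 0001*, 0010*, 0100*, 0101*, 0110*, 0111*, 1010*, 1100*, 1101*, 1110*, 1111*
[col 1] -010*, -100*, -101*, -110*, -111*, 0-00*, 0-01*, 0-10*, 00-0*, 000-*, 01-0*, 01-1*, 010-*, 011-*, 1-10*, 11-0*, 11-1*, 110-*, 111-*
[col 2] --10, -1-0*, -1-1*, -10-*, -11-*, 0--0, 0-0-, 01--*, 11--*
[col 3] -1--
Prime implicants: --10, -1--, 0--0, 0-0-
PI chart (minterm → PIs covering it):
  0 | 0--0,0-0-
  1 | 0-0-  (sole → essential)
  2 | --10,0--0
  4 | -1--,0--0,0-0-
  5 | -1--,0-0-
  6 | --10,-1--,0--0
  7 | -1--  (sole → essential)
  10 | --10  (sole → essential)
  12 | -1--  (sole → essential)
  13 | -1--  (sole → essential)
  14 | --10,-1--
  15 | -1--  (sole → essential)
Essential prime implicants: --10, -1--, 0-0-

3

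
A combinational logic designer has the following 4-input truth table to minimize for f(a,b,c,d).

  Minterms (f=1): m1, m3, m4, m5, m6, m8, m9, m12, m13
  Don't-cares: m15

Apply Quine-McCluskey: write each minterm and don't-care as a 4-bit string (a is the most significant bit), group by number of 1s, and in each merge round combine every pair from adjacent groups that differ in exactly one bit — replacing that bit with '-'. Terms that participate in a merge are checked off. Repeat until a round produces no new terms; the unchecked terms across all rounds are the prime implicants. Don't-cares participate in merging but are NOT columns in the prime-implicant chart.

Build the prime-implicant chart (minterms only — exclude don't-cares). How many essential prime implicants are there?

Round 0: 0001✓ 0011✓ 0100✓ 0101✓ 0110✓ 1000✓ 1001✓ 1100✓ 1101✓ 1111✓
Round 1: -001✓ -100✓ -101✓ 0-01✓ 00-1 01-0 010-✓ 1-00✓ 1-01✓ 100-✓ 11-1 110-✓
Round 2: --01 -10- 1-0-
PIs = {--01, -10-, 00-1, 01-0, 1-0-, 11-1}
Coverage chart:
  m1: --01,00-1
  m3: 00-1 ←essential
  m4: -10-,01-0
  m5: --01,-10-
  m6: 01-0 ←essential
  m8: 1-0- ←essential
  m9: --01,1-0-
  m12: -10-,1-0-
  m13: --01,-10-,1-0-,11-1
Essential: 00-1, 01-0, 1-0-

3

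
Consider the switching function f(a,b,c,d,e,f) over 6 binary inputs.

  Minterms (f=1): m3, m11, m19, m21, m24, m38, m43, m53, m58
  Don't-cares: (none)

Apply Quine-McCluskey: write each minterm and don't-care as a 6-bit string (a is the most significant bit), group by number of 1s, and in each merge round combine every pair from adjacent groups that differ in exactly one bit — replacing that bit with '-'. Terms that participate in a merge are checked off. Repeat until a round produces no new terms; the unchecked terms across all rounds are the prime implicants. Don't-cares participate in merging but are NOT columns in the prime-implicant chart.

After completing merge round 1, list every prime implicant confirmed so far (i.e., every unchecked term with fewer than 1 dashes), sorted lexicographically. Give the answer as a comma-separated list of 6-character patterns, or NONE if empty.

011000, 100110, 111010

[col 0] 000011*, 001011*, 010011*, 010101*, 011000, 100110, 101011*, 110101*, 111010
[col 1] -01011, -10101, 0-0011, 00-011
Prime implicants: -01011, -10101, 0-0011, 00-011, 011000, 100110, 111010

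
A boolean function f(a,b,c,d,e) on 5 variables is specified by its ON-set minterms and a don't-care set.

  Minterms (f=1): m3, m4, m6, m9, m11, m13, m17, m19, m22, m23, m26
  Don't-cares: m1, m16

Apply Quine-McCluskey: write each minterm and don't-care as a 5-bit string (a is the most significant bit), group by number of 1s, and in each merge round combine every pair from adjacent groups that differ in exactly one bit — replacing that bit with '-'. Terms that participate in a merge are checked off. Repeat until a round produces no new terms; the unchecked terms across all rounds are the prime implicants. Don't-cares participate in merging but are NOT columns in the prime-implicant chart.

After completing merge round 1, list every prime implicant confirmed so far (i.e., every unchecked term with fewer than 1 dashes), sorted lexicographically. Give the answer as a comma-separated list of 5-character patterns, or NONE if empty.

11010

size-2^0 implicants → 00001(✓)  00011(✓)  00100(✓)  00110(✓)  01001(✓)  01011(✓)  01101(✓)  10000(✓)  10001(✓)  10011(✓)  10110(✓)  10111(✓)  11010
size-2^1 implicants → -0001(✓)  -0011(✓)  -0110  0-001(✓)  0-011(✓)  000-1(✓)  001-0  01-01  010-1(✓)  10-11  100-1(✓)  1000-  1011-
size-2^2 implicants → -00-1  0-0-1
Unchecked terms (primes): -00-1, -0110, 0-0-1, 001-0, 01-01, 10-11, 1000-, 1011-, 11010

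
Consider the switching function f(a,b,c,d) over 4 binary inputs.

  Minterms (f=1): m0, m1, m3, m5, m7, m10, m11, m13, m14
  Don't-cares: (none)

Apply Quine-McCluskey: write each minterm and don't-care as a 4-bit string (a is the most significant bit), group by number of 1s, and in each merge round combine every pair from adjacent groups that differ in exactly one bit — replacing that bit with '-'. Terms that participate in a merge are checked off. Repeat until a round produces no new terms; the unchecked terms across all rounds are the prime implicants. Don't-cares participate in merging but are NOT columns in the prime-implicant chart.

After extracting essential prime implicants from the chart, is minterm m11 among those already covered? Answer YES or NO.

Round 0: 0000✓ 0001✓ 0011✓ 0101✓ 0111✓ 1010✓ 1011✓ 1101✓ 1110✓
Round 1: -011 -101 0-01✓ 0-11✓ 00-1✓ 000- 01-1✓ 1-10 101-
Round 2: 0--1
PIs = {-011, -101, 0--1, 000-, 1-10, 101-}
Coverage chart:
  m0: 000- ←essential
  m1: 0--1,000-
  m3: -011,0--1
  m5: -101,0--1
  m7: 0--1 ←essential
  m10: 1-10,101-
  m11: -011,101-
  m13: -101 ←essential
  m14: 1-10 ←essential
Essential: -101, 0--1, 000-, 1-10

NO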